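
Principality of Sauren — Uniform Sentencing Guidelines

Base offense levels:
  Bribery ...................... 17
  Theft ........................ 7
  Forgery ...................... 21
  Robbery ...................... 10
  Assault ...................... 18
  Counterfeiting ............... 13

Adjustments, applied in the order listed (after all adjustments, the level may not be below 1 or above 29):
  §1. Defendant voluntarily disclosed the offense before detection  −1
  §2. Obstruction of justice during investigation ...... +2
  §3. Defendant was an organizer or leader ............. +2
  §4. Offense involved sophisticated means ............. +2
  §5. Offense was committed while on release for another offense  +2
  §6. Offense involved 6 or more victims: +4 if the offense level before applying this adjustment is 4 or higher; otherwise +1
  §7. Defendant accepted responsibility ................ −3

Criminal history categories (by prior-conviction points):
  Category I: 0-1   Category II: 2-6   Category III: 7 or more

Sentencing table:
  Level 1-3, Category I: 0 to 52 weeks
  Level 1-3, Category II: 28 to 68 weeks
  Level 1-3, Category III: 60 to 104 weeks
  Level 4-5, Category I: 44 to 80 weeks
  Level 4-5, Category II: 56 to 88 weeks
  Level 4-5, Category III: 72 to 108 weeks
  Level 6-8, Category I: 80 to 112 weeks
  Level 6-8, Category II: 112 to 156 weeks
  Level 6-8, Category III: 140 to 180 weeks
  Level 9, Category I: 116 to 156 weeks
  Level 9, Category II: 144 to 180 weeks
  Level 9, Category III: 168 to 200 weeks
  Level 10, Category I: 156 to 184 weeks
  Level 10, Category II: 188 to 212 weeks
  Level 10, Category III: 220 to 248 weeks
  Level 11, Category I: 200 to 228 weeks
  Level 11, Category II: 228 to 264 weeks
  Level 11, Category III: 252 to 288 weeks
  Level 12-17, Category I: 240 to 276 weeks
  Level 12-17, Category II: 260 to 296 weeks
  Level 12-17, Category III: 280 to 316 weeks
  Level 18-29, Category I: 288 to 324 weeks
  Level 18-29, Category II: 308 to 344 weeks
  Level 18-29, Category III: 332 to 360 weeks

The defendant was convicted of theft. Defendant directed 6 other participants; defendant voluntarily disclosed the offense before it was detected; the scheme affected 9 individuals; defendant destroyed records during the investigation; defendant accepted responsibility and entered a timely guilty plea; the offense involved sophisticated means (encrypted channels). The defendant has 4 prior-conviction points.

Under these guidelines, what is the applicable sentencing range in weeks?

260-296 weeks

Base offense level for theft: 7.
§1 applies: 7 − 1 = 6.
§2 applies: 6 + 2 = 8.
§3 applies: 8 + 2 = 10.
§4 applies: 10 + 2 = 12.
§6 applies (level before this adjustment is 12 ≥ 4, so +4): 12 + 4 = 16.
§7 applies: 16 − 3 = 13.
Final offense level: 13.
Criminal history: 4 prior points → Category II (2-6).
Level 13 falls in the 12-17 band.
Grid: Level 12-17 × Category II = 260-296 weeks.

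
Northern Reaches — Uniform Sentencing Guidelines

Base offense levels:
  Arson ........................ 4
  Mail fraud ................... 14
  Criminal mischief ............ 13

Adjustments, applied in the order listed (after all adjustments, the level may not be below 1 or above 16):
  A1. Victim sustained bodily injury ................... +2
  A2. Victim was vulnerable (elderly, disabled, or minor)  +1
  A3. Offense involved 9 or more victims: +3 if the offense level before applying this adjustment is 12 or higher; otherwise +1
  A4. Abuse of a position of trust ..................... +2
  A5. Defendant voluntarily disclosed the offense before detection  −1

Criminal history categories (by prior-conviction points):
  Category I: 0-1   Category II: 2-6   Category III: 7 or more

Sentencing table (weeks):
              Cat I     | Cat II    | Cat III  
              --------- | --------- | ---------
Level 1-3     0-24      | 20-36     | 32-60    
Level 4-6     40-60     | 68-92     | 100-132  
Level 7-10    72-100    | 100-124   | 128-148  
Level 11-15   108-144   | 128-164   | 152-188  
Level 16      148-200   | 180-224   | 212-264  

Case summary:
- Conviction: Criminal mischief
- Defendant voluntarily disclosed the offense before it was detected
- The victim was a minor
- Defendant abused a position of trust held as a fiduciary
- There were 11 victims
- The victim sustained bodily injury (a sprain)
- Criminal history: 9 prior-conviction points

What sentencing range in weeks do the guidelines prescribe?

212-264 weeks

Base offense level for criminal mischief: 13.
A1 applies: 13 + 2 = 15.
A2 applies: 15 + 1 = 16.
A3 applies (level before this adjustment is 16 ≥ 12, so +3): 16 + 3 = 19.
A4 applies: 19 + 2 = 21.
A5 applies: 21 − 1 = 20.
Level 20 exceeds the maximum of 16; capped at 16.
Final offense level: 16.
Criminal history: 9 prior points → Category III (7+).
Level 16 falls in the 16 band.
Grid: Level 16 × Category III = 212-264 weeks.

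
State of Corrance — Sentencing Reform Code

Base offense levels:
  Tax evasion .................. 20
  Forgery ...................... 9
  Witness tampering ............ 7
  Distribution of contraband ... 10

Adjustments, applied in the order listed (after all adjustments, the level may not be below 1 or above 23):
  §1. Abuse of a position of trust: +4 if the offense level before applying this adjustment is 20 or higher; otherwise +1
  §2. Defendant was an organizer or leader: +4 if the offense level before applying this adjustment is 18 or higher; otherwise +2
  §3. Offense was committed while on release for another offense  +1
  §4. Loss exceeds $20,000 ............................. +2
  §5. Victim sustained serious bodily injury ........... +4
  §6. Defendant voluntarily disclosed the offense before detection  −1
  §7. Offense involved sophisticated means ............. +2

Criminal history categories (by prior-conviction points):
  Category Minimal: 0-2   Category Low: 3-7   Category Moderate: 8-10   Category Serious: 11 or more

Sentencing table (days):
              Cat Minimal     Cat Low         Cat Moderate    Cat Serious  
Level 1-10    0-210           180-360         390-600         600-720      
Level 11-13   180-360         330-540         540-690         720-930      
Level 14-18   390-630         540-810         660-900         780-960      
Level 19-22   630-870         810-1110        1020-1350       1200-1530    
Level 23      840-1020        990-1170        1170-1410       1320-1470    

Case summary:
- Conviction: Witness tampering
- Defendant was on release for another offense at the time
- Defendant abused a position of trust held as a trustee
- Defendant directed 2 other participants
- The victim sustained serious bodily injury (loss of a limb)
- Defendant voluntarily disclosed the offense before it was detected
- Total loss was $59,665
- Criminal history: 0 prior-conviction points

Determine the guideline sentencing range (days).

390-630 days

Base offense level for witness tampering: 7.
§1 applies (level before this adjustment is 7 < 20, so +1): 7 + 1 = 8.
§2 applies (level before this adjustment is 8 < 18, so +2): 8 + 2 = 10.
§3 applies: 10 + 1 = 11.
§4 applies: 11 + 2 = 13.
§5 applies: 13 + 4 = 17.
§6 applies: 17 − 1 = 16.
§7 does not apply.
Final offense level: 16.
Criminal history: 0 prior points → Category Minimal (0-2).
Level 16 falls in the 14-18 band.
Grid: Level 14-18 × Category Minimal = 390-630 days.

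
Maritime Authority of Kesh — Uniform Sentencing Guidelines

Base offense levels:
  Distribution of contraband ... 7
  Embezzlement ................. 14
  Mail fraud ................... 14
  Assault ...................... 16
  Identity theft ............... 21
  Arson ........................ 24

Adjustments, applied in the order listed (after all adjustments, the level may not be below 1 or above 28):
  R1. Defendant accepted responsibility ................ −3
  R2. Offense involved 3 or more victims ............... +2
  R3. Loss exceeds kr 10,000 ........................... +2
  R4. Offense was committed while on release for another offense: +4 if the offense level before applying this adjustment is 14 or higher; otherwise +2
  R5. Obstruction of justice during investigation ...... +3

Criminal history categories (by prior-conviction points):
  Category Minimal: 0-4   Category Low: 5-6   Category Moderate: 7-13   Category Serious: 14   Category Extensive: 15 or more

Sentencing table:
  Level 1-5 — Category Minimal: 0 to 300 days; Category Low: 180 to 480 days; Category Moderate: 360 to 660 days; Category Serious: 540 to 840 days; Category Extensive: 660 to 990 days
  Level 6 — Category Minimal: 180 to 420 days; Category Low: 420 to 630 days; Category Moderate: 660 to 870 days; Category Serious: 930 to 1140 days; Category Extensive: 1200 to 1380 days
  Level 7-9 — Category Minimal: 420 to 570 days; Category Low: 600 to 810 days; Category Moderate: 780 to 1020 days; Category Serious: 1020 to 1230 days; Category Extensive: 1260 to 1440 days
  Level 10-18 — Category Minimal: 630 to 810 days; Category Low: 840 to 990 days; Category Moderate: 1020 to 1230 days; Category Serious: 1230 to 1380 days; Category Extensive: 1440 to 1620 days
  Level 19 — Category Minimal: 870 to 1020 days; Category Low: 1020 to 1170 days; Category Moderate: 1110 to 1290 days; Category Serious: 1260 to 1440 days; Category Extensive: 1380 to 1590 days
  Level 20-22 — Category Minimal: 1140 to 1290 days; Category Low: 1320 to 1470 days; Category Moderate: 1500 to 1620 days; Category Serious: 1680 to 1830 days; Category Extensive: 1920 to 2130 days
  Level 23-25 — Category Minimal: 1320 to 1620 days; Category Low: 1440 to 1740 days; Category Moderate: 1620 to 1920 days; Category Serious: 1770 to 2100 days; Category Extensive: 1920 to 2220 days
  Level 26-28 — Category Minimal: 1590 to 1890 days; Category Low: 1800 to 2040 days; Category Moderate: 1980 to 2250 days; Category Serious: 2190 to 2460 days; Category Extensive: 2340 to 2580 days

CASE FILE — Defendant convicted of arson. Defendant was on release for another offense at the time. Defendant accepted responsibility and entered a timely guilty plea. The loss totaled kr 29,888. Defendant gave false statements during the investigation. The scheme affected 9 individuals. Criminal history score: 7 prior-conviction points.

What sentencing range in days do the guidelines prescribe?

1980-2250 days

Base offense level for arson: 24.
R1 applies: 24 − 3 = 21.
R2 applies: 21 + 2 = 23.
R3 applies: 23 + 2 = 25.
R4 applies (level before this adjustment is 25 ≥ 14, so +4): 25 + 4 = 29.
R5 applies: 29 + 3 = 32.
Level 32 exceeds the maximum of 28; capped at 28.
Final offense level: 28.
Criminal history: 7 prior points → Category Moderate (7-13).
Level 28 falls in the 26-28 band.
Grid: Level 26-28 × Category Moderate = 1980-2250 days.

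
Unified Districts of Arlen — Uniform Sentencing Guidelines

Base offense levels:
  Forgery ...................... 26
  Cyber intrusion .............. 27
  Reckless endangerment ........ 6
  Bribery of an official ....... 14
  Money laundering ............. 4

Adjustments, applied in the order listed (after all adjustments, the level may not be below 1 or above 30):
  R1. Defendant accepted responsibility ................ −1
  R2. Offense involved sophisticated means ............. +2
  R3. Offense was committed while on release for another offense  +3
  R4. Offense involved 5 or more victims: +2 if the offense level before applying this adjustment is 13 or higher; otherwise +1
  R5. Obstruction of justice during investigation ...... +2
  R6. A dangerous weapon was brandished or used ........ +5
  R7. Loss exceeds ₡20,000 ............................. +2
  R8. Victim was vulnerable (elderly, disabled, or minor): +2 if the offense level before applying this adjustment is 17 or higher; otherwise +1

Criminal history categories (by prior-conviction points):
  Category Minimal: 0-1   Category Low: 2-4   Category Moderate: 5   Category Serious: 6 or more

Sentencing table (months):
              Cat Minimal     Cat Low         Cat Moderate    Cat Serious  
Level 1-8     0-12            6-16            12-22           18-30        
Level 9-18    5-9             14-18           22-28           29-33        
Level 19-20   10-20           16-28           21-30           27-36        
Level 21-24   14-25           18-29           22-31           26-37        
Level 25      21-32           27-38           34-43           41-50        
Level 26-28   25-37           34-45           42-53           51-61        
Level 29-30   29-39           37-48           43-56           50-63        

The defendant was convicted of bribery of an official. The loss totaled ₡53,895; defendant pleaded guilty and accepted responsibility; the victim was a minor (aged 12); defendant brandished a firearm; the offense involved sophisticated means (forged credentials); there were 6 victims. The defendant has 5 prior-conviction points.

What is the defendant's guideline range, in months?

Base offense level for bribery of an official: 14.
R1 applies: 14 − 1 = 13.
R2 applies: 13 + 2 = 15.
R4 applies (level before this adjustment is 15 ≥ 13, so +2): 15 + 2 = 17.
R6 applies: 17 + 5 = 22.
R7 applies: 22 + 2 = 24.
R8 applies (level before this adjustment is 24 ≥ 17, so +2): 24 + 2 = 26.
Final offense level: 26.
Criminal history: 5 prior points → Category Moderate (5).
Level 26 falls in the 26-28 band.
Grid: Level 26-28 × Category Moderate = 42-53 months.

42-53 months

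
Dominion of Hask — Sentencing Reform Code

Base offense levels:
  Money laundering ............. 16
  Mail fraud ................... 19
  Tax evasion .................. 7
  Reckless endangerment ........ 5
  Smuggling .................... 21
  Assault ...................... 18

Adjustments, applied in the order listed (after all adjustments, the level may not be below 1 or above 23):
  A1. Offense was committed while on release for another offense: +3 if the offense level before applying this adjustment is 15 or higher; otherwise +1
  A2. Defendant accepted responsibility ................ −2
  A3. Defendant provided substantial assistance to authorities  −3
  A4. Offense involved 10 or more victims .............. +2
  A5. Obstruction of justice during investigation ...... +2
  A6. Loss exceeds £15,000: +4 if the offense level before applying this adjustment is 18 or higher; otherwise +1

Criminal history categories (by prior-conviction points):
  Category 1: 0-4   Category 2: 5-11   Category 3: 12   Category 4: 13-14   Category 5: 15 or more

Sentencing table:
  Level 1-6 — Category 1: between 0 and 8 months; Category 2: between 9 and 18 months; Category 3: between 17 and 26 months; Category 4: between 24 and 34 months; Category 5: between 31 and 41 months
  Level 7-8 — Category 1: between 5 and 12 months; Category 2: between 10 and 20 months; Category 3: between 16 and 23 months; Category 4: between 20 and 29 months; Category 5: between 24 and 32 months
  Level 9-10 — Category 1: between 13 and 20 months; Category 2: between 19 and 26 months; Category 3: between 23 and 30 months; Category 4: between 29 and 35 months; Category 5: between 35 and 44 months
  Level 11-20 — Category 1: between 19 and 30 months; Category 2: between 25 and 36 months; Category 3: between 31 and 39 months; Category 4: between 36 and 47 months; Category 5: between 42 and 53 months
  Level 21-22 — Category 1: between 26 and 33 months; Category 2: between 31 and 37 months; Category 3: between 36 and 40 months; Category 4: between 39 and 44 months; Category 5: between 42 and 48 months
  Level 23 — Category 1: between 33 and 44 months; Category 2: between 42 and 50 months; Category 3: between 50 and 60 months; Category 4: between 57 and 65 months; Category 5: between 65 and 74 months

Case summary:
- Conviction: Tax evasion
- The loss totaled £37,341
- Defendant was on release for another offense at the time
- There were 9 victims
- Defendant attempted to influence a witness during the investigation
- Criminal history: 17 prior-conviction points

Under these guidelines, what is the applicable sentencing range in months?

Base offense level for tax evasion: 7.
A1 applies (level before this adjustment is 7 < 15, so +1): 7 + 1 = 8.
A3 does not apply.
A5 applies: 8 + 2 = 10.
A6 applies (level before this adjustment is 10 < 18, so +1): 10 + 1 = 11.
Final offense level: 11.
Criminal history: 17 prior points → Category 5 (15+).
Level 11 falls in the 11-20 band.
Grid: Level 11-20 × Category 5 = 42-53 months.

42-53 months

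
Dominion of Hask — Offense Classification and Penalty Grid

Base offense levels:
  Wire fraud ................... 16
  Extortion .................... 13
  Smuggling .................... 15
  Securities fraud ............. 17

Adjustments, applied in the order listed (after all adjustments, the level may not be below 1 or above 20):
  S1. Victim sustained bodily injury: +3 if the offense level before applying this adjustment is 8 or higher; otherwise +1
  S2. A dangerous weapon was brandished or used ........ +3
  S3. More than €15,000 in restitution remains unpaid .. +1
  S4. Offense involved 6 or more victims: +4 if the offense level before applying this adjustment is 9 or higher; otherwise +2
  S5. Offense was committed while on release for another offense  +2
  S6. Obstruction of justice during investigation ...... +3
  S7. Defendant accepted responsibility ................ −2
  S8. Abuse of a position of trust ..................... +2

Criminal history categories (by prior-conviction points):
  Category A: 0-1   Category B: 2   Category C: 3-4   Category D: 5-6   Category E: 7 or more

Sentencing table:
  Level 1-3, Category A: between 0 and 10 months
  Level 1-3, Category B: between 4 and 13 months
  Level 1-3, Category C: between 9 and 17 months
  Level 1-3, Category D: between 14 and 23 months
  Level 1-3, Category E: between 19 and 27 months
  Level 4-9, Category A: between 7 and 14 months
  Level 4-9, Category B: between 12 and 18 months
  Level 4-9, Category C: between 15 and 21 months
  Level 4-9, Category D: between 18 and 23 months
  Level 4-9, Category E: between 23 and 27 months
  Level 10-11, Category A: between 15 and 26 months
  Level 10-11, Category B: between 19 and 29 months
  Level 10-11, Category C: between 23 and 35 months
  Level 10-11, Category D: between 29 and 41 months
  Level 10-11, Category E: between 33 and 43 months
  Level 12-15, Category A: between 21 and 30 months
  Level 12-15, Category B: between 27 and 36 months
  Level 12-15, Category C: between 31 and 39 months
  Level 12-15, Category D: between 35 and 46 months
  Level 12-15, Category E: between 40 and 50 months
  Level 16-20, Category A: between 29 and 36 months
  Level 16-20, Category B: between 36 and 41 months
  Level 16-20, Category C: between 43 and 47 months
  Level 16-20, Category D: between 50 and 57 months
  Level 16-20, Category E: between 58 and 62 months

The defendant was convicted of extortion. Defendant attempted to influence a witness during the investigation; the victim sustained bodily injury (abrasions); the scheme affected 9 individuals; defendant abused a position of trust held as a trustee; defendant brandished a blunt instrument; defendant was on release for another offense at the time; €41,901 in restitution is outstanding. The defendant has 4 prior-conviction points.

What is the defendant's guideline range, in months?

43-47 months

Base offense level for extortion: 13.
S1 applies (level before this adjustment is 13 ≥ 8, so +3): 13 + 3 = 16.
S2 applies: 16 + 3 = 19.
S3 applies: 19 + 1 = 20.
S4 applies (level before this adjustment is 20 ≥ 9, so +4): 20 + 4 = 24.
S5 applies: 24 + 2 = 26.
S6 applies: 26 + 3 = 29.
S8 applies: 29 + 2 = 31.
Level 31 exceeds the maximum of 20; capped at 20.
Final offense level: 20.
Criminal history: 4 prior points → Category C (3-4).
Level 20 falls in the 16-20 band.
Grid: Level 16-20 × Category C = 43-47 months.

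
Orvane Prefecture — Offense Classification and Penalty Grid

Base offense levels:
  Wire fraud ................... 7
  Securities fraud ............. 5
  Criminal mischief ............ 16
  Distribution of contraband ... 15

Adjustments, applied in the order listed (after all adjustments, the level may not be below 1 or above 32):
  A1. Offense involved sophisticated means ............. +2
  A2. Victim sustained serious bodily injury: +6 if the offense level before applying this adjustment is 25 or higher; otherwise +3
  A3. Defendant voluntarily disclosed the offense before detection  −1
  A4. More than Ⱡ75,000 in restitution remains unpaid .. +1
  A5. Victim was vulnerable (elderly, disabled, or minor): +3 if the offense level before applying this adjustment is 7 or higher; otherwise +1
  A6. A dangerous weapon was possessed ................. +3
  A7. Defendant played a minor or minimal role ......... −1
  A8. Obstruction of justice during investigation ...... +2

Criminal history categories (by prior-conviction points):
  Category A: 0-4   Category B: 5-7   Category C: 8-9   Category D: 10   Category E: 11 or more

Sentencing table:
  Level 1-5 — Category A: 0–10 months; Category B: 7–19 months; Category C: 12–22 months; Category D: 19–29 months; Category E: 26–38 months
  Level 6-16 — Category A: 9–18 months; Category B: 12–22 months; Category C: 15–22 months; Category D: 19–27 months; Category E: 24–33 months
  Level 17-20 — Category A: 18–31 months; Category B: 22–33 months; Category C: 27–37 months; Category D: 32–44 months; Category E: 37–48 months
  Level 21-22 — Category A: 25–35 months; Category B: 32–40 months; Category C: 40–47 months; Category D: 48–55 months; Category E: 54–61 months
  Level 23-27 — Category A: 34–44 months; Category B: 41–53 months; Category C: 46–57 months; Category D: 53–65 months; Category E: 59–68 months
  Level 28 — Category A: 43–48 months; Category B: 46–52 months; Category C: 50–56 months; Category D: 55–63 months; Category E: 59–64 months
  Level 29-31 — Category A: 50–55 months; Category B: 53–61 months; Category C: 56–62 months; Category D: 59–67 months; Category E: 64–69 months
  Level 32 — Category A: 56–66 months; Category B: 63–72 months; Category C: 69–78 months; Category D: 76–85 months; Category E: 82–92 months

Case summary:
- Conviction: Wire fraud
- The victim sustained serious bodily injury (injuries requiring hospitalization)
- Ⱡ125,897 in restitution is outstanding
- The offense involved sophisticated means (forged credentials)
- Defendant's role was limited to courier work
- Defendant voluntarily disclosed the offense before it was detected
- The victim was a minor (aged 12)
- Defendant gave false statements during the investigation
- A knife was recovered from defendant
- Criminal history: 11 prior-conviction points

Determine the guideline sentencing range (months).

37-48 months

Base offense level for wire fraud: 7.
A1 applies: 7 + 2 = 9.
A2 applies (level before this adjustment is 9 < 25, so +3): 9 + 3 = 12.
A3 applies: 12 − 1 = 11.
A4 applies: 11 + 1 = 12.
A5 applies (level before this adjustment is 12 ≥ 7, so +3): 12 + 3 = 15.
A6 applies: 15 + 3 = 18.
A7 applies: 18 − 1 = 17.
A8 applies: 17 + 2 = 19.
Final offense level: 19.
Criminal history: 11 prior points → Category E (11+).
Level 19 falls in the 17-20 band.
Grid: Level 17-20 × Category E = 37-48 months.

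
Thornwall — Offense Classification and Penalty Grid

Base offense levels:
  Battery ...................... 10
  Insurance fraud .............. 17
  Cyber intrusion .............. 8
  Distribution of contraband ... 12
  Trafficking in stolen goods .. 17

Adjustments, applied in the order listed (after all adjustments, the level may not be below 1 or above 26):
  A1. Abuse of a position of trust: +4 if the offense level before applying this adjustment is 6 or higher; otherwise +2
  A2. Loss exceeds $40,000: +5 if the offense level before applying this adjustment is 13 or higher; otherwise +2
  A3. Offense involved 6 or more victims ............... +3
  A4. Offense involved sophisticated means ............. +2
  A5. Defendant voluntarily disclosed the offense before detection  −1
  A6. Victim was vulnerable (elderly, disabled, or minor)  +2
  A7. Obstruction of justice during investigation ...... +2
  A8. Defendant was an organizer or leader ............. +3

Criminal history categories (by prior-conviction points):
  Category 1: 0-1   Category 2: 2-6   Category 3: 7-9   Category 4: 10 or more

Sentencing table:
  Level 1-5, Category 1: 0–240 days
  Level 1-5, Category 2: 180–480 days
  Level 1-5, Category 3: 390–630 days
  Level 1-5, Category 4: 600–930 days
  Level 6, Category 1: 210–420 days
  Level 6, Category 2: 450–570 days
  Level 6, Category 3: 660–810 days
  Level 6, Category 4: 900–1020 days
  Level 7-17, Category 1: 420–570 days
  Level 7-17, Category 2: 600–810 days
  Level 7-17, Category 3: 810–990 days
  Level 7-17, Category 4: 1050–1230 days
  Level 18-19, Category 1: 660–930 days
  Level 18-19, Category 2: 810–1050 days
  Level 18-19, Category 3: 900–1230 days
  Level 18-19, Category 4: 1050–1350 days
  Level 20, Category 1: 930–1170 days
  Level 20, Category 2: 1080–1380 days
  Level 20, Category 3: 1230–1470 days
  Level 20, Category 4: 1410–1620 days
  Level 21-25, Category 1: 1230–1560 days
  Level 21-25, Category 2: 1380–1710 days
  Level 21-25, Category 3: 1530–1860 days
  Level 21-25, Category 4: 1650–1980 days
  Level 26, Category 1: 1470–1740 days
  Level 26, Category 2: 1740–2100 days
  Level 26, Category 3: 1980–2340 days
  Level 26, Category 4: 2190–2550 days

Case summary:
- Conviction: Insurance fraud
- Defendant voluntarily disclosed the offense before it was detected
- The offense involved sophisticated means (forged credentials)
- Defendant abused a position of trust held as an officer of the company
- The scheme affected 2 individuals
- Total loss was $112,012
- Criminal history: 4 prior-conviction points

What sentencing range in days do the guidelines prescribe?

Base offense level for insurance fraud: 17.
A1 applies (level before this adjustment is 17 ≥ 6, so +4): 17 + 4 = 21.
A2 applies (level before this adjustment is 21 ≥ 13, so +5): 21 + 5 = 26.
A3 does not apply.
A4 applies: 26 + 2 = 28.
A5 applies: 28 − 1 = 27.
Level 27 exceeds the maximum of 26; capped at 26.
Final offense level: 26.
Criminal history: 4 prior points → Category 2 (2-6).
Level 26 falls in the 26 band.
Grid: Level 26 × Category 2 = 1740-2100 days.

1740-2100 days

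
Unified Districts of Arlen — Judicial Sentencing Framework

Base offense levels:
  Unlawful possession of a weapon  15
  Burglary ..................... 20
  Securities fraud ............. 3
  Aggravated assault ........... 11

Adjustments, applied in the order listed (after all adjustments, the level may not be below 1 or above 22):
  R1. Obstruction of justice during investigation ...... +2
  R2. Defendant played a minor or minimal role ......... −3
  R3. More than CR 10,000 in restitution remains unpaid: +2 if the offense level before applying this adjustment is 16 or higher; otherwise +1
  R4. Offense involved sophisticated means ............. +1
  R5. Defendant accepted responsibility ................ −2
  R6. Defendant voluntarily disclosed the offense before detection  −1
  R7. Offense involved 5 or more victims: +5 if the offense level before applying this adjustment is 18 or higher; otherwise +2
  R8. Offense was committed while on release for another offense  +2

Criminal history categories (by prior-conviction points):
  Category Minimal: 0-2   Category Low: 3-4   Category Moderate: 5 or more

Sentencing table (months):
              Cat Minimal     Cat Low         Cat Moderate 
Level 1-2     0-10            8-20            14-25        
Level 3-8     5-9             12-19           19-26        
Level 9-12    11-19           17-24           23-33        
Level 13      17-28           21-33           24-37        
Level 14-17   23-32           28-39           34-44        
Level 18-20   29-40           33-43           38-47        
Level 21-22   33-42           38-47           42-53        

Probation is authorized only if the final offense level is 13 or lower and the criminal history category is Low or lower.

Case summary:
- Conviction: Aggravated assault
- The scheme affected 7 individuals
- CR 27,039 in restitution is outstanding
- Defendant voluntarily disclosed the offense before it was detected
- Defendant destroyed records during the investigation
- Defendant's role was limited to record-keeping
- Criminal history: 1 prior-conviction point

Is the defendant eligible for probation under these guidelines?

Base offense level for aggravated assault: 11.
R1 applies: 11 + 2 = 13.
R2 applies: 13 − 3 = 10.
R3 applies (level before this adjustment is 10 < 16, so +1): 10 + 1 = 11.
R6 applies: 11 − 1 = 10.
R7 applies (level before this adjustment is 10 < 18, so +2): 10 + 2 = 12.
R8 does not apply.
Final offense level: 12.
Criminal history: 1 prior point → Category Minimal (0-2).
Level 12 falls in the 9-12 band.
Grid: Level 9-12 × Category Minimal = 11-19 months.
Probation check: level 12 ≤ 13 and category Minimal ≤ Low → eligible.

Yes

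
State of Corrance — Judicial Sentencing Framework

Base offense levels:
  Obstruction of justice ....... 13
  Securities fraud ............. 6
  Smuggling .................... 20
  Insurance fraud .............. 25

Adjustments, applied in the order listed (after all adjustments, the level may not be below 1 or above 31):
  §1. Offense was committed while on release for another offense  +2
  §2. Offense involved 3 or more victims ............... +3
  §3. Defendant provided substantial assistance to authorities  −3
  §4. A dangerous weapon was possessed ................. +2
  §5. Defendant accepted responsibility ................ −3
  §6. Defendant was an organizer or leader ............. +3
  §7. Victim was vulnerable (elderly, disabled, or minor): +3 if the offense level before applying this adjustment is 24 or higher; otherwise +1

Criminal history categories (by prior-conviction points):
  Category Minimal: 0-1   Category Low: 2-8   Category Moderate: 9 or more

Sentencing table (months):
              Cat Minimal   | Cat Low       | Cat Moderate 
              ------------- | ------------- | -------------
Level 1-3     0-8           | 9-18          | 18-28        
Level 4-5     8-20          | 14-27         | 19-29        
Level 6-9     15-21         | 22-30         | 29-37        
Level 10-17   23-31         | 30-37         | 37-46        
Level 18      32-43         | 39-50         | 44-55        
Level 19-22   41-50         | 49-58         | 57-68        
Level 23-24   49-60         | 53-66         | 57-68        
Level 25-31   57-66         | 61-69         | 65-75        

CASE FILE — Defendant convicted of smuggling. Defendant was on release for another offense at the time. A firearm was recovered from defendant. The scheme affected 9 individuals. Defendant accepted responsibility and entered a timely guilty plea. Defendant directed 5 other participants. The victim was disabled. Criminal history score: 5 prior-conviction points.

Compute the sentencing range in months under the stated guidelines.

61-69 months

Base offense level for smuggling: 20.
§1 applies: 20 + 2 = 22.
§2 applies: 22 + 3 = 25.
§4 applies: 25 + 2 = 27.
§5 applies: 27 − 3 = 24.
§6 applies: 24 + 3 = 27.
§7 applies (level before this adjustment is 27 ≥ 24, so +3): 27 + 3 = 30.
Final offense level: 30.
Criminal history: 5 prior points → Category Low (2-8).
Level 30 falls in the 25-31 band.
Grid: Level 25-31 × Category Low = 61-69 months.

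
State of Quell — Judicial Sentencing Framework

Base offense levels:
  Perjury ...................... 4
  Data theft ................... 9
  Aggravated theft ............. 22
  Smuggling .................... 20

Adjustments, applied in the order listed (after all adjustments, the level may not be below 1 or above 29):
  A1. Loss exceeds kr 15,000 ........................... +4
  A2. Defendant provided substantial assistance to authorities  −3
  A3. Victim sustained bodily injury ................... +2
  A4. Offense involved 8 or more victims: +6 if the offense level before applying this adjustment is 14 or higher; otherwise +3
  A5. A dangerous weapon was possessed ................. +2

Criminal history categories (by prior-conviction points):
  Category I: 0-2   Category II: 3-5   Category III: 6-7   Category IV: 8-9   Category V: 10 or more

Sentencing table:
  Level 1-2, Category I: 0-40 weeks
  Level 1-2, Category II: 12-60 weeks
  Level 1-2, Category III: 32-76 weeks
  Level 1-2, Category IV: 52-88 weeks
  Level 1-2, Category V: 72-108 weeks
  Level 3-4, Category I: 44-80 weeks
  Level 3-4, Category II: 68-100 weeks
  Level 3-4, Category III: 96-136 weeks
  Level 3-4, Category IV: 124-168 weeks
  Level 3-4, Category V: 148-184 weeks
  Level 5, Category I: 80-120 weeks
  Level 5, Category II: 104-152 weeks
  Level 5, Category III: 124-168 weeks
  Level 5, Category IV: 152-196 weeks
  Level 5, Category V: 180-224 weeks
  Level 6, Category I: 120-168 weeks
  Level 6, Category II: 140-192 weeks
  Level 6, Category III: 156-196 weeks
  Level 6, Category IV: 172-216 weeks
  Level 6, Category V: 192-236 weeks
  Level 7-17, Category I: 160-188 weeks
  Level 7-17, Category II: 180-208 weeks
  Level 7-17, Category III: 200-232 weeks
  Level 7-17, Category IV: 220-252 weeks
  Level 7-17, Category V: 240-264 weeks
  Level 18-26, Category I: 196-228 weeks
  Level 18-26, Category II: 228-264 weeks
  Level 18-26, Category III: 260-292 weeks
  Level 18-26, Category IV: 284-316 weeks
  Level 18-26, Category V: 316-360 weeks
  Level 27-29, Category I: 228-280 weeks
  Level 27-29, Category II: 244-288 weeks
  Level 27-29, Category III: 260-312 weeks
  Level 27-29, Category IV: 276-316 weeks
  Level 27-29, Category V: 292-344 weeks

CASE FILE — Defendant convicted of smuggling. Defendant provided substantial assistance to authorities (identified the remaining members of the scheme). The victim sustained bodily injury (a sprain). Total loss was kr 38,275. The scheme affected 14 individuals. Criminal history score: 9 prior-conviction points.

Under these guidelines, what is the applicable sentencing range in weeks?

276-316 weeks

Base offense level for smuggling: 20.
A1 applies: 20 + 4 = 24.
A2 applies: 24 − 3 = 21.
A3 applies: 21 + 2 = 23.
A4 applies (level before this adjustment is 23 ≥ 14, so +6): 23 + 6 = 29.
Final offense level: 29.
Criminal history: 9 prior points → Category IV (8-9).
Level 29 falls in the 27-29 band.
Grid: Level 27-29 × Category IV = 276-316 weeks.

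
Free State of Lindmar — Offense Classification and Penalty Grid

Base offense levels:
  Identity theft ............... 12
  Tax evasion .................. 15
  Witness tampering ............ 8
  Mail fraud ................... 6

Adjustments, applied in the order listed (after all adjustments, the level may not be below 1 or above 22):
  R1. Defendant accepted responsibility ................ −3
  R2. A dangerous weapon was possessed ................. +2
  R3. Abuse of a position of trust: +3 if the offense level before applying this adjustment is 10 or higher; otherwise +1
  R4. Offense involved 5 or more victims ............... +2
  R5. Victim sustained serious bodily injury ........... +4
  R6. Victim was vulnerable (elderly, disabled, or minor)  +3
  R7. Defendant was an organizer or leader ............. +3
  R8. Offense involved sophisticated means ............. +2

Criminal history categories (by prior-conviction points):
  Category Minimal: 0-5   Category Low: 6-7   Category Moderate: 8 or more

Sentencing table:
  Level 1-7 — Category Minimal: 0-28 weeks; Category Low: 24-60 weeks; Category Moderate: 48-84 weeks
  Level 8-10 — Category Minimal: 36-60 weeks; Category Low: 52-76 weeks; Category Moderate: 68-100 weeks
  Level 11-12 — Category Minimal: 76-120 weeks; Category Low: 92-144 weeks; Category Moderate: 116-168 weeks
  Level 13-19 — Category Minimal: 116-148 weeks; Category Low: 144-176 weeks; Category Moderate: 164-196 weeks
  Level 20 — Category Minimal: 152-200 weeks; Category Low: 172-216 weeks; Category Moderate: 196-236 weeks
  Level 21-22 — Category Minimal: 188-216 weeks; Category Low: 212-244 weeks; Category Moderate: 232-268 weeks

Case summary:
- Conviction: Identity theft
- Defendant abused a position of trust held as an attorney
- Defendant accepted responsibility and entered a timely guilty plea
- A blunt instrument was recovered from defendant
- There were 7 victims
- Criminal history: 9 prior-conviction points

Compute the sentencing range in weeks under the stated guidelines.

Base offense level for identity theft: 12.
R1 applies: 12 − 3 = 9.
R2 applies: 9 + 2 = 11.
R3 applies (level before this adjustment is 11 ≥ 10, so +3): 11 + 3 = 14.
R4 applies: 14 + 2 = 16.
R5 does not apply.
R6 does not apply.
R7 does not apply.
R8 does not apply.
Final offense level: 16.
Criminal history: 9 prior points → Category Moderate (8+).
Level 16 falls in the 13-19 band.
Grid: Level 13-19 × Category Moderate = 164-196 weeks.

164-196 weeks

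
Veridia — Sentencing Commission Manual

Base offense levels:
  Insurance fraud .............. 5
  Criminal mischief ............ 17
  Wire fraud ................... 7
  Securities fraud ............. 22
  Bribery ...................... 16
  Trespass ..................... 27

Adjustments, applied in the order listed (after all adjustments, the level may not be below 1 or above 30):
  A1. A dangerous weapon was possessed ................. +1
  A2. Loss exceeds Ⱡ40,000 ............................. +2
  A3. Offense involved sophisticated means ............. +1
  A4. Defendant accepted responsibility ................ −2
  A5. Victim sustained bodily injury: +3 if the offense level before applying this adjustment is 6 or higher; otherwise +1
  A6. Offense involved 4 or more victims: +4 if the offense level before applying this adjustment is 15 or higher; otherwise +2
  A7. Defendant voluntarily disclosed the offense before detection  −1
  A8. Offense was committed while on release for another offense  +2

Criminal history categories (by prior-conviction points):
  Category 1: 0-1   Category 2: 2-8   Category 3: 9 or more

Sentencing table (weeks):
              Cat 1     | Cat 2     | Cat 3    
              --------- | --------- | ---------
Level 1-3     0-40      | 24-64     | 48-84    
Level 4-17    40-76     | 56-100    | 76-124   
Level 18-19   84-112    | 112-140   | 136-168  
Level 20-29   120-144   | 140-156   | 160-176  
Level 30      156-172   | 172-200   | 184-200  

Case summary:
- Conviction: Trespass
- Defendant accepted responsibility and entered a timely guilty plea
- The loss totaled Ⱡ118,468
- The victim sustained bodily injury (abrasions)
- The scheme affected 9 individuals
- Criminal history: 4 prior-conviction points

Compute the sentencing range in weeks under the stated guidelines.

Base offense level for trespass: 27.
A1 does not apply.
A2 applies: 27 + 2 = 29.
A3 does not apply.
A4 applies: 29 − 2 = 27.
A5 applies (level before this adjustment is 27 ≥ 6, so +3): 27 + 3 = 30.
A6 applies (level before this adjustment is 30 ≥ 15, so +4): 30 + 4 = 34.
A7 does not apply.
A8 does not apply.
Level 34 exceeds the maximum of 30; capped at 30.
Final offense level: 30.
Criminal history: 4 prior points → Category 2 (2-8).
Level 30 falls in the 30 band.
Grid: Level 30 × Category 2 = 172-200 weeks.

172-200 weeks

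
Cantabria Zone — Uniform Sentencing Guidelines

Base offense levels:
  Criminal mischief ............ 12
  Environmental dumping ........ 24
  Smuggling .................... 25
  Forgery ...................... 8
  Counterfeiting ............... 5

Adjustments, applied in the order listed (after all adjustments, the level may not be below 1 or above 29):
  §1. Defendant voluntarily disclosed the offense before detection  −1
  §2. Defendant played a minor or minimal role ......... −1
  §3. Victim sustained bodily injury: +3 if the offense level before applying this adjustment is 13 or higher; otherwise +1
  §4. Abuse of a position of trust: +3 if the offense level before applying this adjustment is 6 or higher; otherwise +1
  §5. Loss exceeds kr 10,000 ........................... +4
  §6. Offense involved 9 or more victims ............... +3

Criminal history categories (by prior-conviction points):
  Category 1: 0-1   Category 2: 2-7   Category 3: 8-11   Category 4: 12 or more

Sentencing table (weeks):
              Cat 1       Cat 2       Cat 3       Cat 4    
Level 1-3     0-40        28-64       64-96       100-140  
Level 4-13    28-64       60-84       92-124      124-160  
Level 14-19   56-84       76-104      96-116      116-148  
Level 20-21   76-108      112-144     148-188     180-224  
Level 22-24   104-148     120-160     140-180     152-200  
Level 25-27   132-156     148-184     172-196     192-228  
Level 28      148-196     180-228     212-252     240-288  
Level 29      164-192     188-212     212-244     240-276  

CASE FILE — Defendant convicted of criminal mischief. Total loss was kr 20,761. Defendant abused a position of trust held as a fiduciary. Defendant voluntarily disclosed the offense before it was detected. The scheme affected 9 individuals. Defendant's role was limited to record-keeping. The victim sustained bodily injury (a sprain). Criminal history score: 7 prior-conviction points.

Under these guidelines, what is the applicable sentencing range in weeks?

112-144 weeks

Base offense level for criminal mischief: 12.
§1 applies: 12 − 1 = 11.
§2 applies: 11 − 1 = 10.
§3 applies (level before this adjustment is 10 < 13, so +1): 10 + 1 = 11.
§4 applies (level before this adjustment is 11 ≥ 6, so +3): 11 + 3 = 14.
§5 applies: 14 + 4 = 18.
§6 applies: 18 + 3 = 21.
Final offense level: 21.
Criminal history: 7 prior points → Category 2 (2-7).
Level 21 falls in the 20-21 band.
Grid: Level 20-21 × Category 2 = 112-144 weeks.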